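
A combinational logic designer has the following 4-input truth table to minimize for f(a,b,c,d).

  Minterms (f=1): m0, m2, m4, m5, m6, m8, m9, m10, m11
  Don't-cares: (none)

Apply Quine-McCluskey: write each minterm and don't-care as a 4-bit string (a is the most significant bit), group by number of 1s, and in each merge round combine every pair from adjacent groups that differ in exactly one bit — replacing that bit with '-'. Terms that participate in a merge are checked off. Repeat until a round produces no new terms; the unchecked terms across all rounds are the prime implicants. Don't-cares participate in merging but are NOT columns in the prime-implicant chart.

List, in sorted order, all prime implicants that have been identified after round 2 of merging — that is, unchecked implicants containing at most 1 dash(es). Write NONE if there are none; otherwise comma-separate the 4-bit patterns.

010-

Round 0: 0000✓ 0010✓ 0100✓ 0101✓ 0110✓ 1000✓ 1001✓ 1010✓ 1011✓
Round 1: -000✓ -010✓ 0-00✓ 0-10✓ 00-0✓ 01-0✓ 010- 10-0✓ 10-1✓ 100-✓ 101-✓
Round 2: -0-0 0--0 10--
PIs = {-0-0, 0--0, 010-, 10--}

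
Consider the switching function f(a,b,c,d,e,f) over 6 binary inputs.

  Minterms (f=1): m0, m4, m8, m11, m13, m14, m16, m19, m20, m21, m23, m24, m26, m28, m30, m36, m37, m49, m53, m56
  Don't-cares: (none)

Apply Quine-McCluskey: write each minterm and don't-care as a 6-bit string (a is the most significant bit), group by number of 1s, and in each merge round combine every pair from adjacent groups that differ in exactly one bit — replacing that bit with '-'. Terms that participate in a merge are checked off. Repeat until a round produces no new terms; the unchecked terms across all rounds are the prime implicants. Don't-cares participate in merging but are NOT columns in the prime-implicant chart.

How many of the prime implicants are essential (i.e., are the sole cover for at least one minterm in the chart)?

[col 0] 000000*, 000100*, 001000*, 001011, 001101, 001110*, 010000*, 010011*, 010100*, 010101*, 010111*, 011000*, 011010*, 011100*, 011110*, 100100*, 100101*, 110001*, 110101*, 111000*
[col 1] -00100, -10101, -11000, 0-0000*, 0-0100*, 0-1000*, 0-1110, 00-000*, 000-00*, 01-000*, 01-100*, 010-00*, 010-11, 0101-1, 01010-, 011-00*, 011-10*, 0110-0*, 0111-0*, 1-0101, 10010-, 110-01
[col 2] 0--000, 0-0-00, 01--00, 011--0
Prime implicants: -00100, -10101, -11000, 0--000, 0-0-00, 0-1110, 001011, 001101, 01--00, 010-11, 0101-1, 01010-, 011--0, 1-0101, 10010-, 110-01
PI chart (minterm → PIs covering it):
  0 | 0--000,0-0-00
  4 | -00100,0-0-00
  8 | 0--000  (sole → essential)
  11 | 001011  (sole → essential)
  13 | 001101  (sole → essential)
  14 | 0-1110  (sole → essential)
  16 | 0--000,0-0-00,01--00
  19 | 010-11  (sole → essential)
  20 | 0-0-00,01--00,01010-
  21 | -10101,0101-1,01010-
  23 | 010-11,0101-1
  24 | -11000,0--000,01--00,011--0
  26 | 011--0  (sole → essential)
  28 | 01--00,011--0
  30 | 0-1110,011--0
  36 | -00100,10010-
  37 | 1-0101,10010-
  49 | 110-01  (sole → essential)
  53 | -10101,1-0101,110-01
  56 | -11000  (sole → essential)
Essential prime implicants: -11000, 0--000, 0-1110, 001011, 001101, 010-11, 011--0, 110-01

8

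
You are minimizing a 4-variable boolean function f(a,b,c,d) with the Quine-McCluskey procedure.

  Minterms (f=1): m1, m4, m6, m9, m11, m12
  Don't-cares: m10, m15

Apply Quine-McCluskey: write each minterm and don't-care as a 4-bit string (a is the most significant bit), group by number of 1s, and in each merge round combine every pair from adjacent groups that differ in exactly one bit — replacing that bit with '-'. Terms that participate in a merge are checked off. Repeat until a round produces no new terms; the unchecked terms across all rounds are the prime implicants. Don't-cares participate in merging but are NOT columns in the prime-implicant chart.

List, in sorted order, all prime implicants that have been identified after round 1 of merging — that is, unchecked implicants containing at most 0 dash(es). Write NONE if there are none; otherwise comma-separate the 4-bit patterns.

NONE

Round 0: 0001✓ 0100✓ 0110✓ 1001✓ 1010✓ 1011✓ 1100✓ 1111✓
Round 1: -001 -100 01-0 1-11 10-1 101-
PIs = {-001, -100, 01-0, 1-11, 10-1, 101-}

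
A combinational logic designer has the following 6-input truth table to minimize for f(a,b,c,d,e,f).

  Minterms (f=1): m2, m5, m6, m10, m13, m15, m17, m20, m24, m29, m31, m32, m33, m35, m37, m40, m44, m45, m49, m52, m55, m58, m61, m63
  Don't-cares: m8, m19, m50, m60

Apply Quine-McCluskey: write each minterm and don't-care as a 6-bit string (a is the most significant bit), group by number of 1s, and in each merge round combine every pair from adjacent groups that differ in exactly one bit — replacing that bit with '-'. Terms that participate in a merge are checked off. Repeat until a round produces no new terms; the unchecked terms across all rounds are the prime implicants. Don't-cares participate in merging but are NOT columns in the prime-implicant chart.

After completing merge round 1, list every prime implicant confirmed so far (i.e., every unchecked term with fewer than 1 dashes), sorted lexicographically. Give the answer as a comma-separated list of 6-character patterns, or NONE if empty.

Round 0: 000010✓ 000101✓ 000110✓ 001000✓ 001010✓ 001101✓ 001111✓ 010001✓ 010011✓ 010100✓ 011000✓ 011101✓ 011111✓ 100000✓ 100001✓ 100011✓ 100101✓ 101000✓ 101100✓ 101101✓ 110001✓ 110010✓ 110100✓ 110111✓ 111010✓ 111100✓ 111101✓ 111111✓
Round 1: -00101✓ -01000 -01101✓ -10001 -10100 -11101✓ -11111✓ 0-1000 0-1101✓ 0-1111✓ 00-010 00-101✓ 000-10 0010-0 0011-1✓ 0100-1 0111-1✓ 1-0001 1-1100✓ 1-1101✓ 10-000 10-101✓ 100-01 1000-1 10000- 101-00 10110-✓ 11-010 11-100 11-111 1111-1✓ 11110-✓
Round 2: --1101 -0-101 -111-1 0-11-1 1-110-
PIs = {--1101, -0-101, -01000, -10001, -10100, -111-1, 0-1000, 0-11-1, 00-010, 000-10, 0010-0, 0100-1, 1-0001, 1-110-, 10-000, 100-01, 1000-1, 10000-, 101-00, 11-010, 11-100, 11-111}

NONE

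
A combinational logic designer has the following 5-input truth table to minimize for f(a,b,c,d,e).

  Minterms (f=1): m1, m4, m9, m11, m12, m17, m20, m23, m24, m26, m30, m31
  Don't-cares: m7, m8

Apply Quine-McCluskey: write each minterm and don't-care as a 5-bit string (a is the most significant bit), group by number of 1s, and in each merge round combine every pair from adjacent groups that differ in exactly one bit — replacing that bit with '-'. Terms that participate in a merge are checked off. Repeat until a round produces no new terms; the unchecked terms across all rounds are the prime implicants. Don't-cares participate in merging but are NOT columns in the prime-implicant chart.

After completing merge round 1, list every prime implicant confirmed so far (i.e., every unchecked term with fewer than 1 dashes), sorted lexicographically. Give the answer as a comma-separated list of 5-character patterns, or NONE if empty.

Round 0: 00001✓ 00100✓ 00111✓ 01000✓ 01001✓ 01011✓ 01100✓ 10001✓ 10100✓ 10111✓ 11000✓ 11010✓ 11110✓ 11111✓
Round 1: -0001 -0100 -0111 -1000 0-001 0-100 01-00 010-1 0100- 1-111 11-10 110-0 1111-
PIs = {-0001, -0100, -0111, -1000, 0-001, 0-100, 01-00, 010-1, 0100-, 1-111, 11-10, 110-0, 1111-}

NONE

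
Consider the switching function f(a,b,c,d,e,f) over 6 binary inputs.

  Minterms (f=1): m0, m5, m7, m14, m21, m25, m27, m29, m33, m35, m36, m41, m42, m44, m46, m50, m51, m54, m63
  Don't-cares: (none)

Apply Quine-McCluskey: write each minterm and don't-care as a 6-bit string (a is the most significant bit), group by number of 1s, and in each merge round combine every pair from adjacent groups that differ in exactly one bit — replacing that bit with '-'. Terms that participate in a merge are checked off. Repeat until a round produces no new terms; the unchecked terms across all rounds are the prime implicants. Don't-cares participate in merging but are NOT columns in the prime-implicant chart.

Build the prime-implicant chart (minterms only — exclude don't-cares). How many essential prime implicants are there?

9

size-2^0 implicants → 000000  000101(✓)  000111(✓)  001110(✓)  010101(✓)  011001(✓)  011011(✓)  011101(✓)  100001(✓)  100011(✓)  100100(✓)  101001(✓)  101010(✓)  101100(✓)  101110(✓)  110010(✓)  110011(✓)  110110(✓)  111111
size-2^1 implicants → -01110  0-0101  0001-1  01-101  011-01  0110-1  1-0011  10-001  10-100  1000-1  101-10  1011-0  110-10  11001-
Unchecked terms (primes): -01110, 0-0101, 000000, 0001-1, 01-101, 011-01, 0110-1, 1-0011, 10-001, 10-100, 1000-1, 101-10, 1011-0, 110-10, 11001-, 111111
Minterm coverage:
  m0 ⊆ 000000 [E]
  m5 ⊆ 0-0101,0001-1
  m7 ⊆ 0001-1 [E]
  m14 ⊆ -01110 [E]
  m21 ⊆ 0-0101,01-101
  m25 ⊆ 011-01,0110-1
  m27 ⊆ 0110-1 [E]
  m29 ⊆ 01-101,011-01
  m33 ⊆ 10-001,1000-1
  m35 ⊆ 1-0011,1000-1
  m36 ⊆ 10-100 [E]
  m41 ⊆ 10-001 [E]
  m42 ⊆ 101-10 [E]
  m44 ⊆ 10-100,1011-0
  m46 ⊆ -01110,101-10,1011-0
  m50 ⊆ 110-10,11001-
  m51 ⊆ 1-0011,11001-
  m54 ⊆ 110-10 [E]
  m63 ⊆ 111111 [E]
E = {-01110, 000000, 0001-1, 0110-1, 10-001, 10-100, 101-10, 110-10, 111111}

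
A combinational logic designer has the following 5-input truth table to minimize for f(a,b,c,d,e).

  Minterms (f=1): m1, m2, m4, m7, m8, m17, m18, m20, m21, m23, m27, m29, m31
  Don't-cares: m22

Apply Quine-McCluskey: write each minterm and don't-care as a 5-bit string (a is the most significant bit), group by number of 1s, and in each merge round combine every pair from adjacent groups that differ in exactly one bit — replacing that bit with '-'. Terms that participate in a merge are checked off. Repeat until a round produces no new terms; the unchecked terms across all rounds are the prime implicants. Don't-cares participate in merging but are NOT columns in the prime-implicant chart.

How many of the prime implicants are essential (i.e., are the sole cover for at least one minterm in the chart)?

7

[col 0] 00001*, 00010*, 00100*, 00111*, 01000, 10001*, 10010*, 10100*, 10101*, 10110*, 10111*, 11011*, 11101*, 11111*
[col 1] -0001, -0010, -0100, -0111, 1-101*, 1-111*, 10-01, 10-10, 101-0*, 101-1*, 1010-*, 1011-*, 11-11, 111-1*
[col 2] 1-1-1, 101--
Prime implicants: -0001, -0010, -0100, -0111, 01000, 1-1-1, 10-01, 10-10, 101--, 11-11
PI chart (minterm → PIs covering it):
  1 | -0001  (sole → essential)
  2 | -0010  (sole → essential)
  4 | -0100  (sole → essential)
  7 | -0111  (sole → essential)
  8 | 01000  (sole → essential)
  17 | -0001,10-01
  18 | -0010,10-10
  20 | -0100,101--
  21 | 1-1-1,10-01,101--
  23 | -0111,1-1-1,101--
  27 | 11-11  (sole → essential)
  29 | 1-1-1  (sole → essential)
  31 | 1-1-1,11-11
Essential prime implicants: -0001, -0010, -0100, -0111, 01000, 1-1-1, 11-11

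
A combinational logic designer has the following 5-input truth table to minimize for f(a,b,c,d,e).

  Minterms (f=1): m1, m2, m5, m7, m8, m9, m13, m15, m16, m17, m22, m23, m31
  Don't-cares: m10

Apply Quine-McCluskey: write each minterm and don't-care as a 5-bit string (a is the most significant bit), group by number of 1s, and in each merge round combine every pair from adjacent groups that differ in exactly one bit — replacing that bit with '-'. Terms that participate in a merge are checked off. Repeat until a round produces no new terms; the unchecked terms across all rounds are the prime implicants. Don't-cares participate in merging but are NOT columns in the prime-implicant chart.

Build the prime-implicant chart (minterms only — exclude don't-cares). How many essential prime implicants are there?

[col 0] 00001*, 00010*, 00101*, 00111*, 01000*, 01001*, 01010*, 01101*, 01111*, 10000*, 10001*, 10110*, 10111*, 11111*
[col 1] -0001, -0111*, -1111*, 0-001*, 0-010, 0-101*, 0-111*, 00-01*, 001-1*, 01-01*, 010-0, 0100-, 011-1*, 1-111*, 1000-, 1011-
[col 2] --111, 0--01, 0-1-1
Prime implicants: --111, -0001, 0--01, 0-010, 0-1-1, 010-0, 0100-, 1000-, 1011-
PI chart (minterm → PIs covering it):
  1 | -0001,0--01
  2 | 0-010  (sole → essential)
  5 | 0--01,0-1-1
  7 | --111,0-1-1
  8 | 010-0,0100-
  9 | 0--01,0100-
  13 | 0--01,0-1-1
  15 | --111,0-1-1
  16 | 1000-  (sole → essential)
  17 | -0001,1000-
  22 | 1011-  (sole → essential)
  23 | --111,1011-
  31 | --111  (sole → essential)
Essential prime implicants: --111, 0-010, 1000-, 1011-

4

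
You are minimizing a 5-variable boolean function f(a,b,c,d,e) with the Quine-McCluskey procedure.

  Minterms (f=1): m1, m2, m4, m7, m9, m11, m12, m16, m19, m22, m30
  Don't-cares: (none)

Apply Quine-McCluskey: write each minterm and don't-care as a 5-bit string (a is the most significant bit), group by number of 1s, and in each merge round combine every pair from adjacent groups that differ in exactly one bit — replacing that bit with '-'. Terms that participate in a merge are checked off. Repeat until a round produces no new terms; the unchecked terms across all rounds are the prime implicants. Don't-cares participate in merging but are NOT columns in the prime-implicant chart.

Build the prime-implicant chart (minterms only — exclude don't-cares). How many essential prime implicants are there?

8

[col 0] 00001*, 00010, 00100*, 00111, 01001*, 01011*, 01100*, 10000, 10011, 10110*, 11110*
[col 1] 0-001, 0-100, 010-1, 1-110
Prime implicants: 0-001, 0-100, 00010, 00111, 010-1, 1-110, 10000, 10011
PI chart (minterm → PIs covering it):
  1 | 0-001  (sole → essential)
  2 | 00010  (sole → essential)
  4 | 0-100  (sole → essential)
  7 | 00111  (sole → essential)
  9 | 0-001,010-1
  11 | 010-1  (sole → essential)
  12 | 0-100  (sole → essential)
  16 | 10000  (sole → essential)
  19 | 10011  (sole → essential)
  22 | 1-110  (sole → essential)
  30 | 1-110  (sole → essential)
Essential prime implicants: 0-001, 0-100, 00010, 00111, 010-1, 1-110, 10000, 10011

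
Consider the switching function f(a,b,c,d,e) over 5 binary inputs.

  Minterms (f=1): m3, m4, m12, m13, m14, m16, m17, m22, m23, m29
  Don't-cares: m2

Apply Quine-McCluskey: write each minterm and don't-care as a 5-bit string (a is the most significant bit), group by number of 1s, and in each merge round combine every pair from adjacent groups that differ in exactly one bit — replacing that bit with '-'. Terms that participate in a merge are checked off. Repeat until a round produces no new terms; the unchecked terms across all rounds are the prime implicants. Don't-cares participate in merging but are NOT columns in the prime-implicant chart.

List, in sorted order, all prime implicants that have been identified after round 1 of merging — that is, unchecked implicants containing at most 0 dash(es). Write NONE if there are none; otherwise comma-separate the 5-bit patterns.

NONE

Round 0: 00010✓ 00011✓ 00100✓ 01100✓ 01101✓ 01110✓ 10000✓ 10001✓ 10110✓ 10111✓ 11101✓
Round 1: -1101 0-100 0001- 011-0 0110- 1000- 1011-
PIs = {-1101, 0-100, 0001-, 011-0, 0110-, 1000-, 1011-}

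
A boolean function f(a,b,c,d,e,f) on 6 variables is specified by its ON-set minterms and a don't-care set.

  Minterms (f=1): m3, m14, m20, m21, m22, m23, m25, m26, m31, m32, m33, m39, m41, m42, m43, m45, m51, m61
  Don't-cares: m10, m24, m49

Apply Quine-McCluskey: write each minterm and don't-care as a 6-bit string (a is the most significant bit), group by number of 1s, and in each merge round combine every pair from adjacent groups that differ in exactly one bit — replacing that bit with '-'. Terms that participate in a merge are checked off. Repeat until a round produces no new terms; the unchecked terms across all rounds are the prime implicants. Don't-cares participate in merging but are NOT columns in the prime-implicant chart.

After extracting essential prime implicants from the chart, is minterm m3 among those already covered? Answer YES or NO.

YES

size-2^0 implicants → 000011  001010(✓)  001110(✓)  010100(✓)  010101(✓)  010110(✓)  010111(✓)  011000(✓)  011001(✓)  011010(✓)  011111(✓)  100000(✓)  100001(✓)  100111  101001(✓)  101010(✓)  101011(✓)  101101(✓)  110001(✓)  110011(✓)  111101(✓)
size-2^1 implicants → -01010  0-1010  001-10  01-111  0101-0(✓)  0101-1(✓)  01010-(✓)  01011-(✓)  0110-0  01100-  1-0001  1-1101  10-001  10000-  101-01  1010-1  10101-  1100-1
size-2^2 implicants → 0101--
Unchecked terms (primes): -01010, 0-1010, 000011, 001-10, 01-111, 0101--, 0110-0, 01100-, 1-0001, 1-1101, 10-001, 10000-, 100111, 101-01, 1010-1, 10101-, 1100-1
Minterm coverage:
  m3 ⊆ 000011 [E]
  m14 ⊆ 001-10 [E]
  m20 ⊆ 0101-- [E]
  m21 ⊆ 0101-- [E]
  m22 ⊆ 0101-- [E]
  m23 ⊆ 01-111,0101--
  m25 ⊆ 01100- [E]
  m26 ⊆ 0-1010,0110-0
  m31 ⊆ 01-111 [E]
  m32 ⊆ 10000- [E]
  m33 ⊆ 1-0001,10-001,10000-
  m39 ⊆ 100111 [E]
  m41 ⊆ 10-001,101-01,1010-1
  m42 ⊆ -01010,10101-
  m43 ⊆ 1010-1,10101-
  m45 ⊆ 1-1101,101-01
  m51 ⊆ 1100-1 [E]
  m61 ⊆ 1-1101 [E]
E = {000011, 001-10, 01-111, 0101--, 01100-, 1-1101, 10000-, 100111, 1100-1}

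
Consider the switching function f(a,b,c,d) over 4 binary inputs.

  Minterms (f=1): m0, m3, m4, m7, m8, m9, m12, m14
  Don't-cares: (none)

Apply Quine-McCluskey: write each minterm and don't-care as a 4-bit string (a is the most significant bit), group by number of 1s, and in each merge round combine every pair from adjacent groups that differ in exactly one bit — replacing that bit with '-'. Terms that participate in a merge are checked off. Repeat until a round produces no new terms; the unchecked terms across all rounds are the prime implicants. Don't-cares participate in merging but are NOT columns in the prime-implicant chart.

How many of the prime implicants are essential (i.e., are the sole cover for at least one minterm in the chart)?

4

size-2^0 implicants → 0000(✓)  0011(✓)  0100(✓)  0111(✓)  1000(✓)  1001(✓)  1100(✓)  1110(✓)
size-2^1 implicants → -000(✓)  -100(✓)  0-00(✓)  0-11  1-00(✓)  100-  11-0
size-2^2 implicants → --00
Unchecked terms (primes): --00, 0-11, 100-, 11-0
Minterm coverage:
  m0 ⊆ --00 [E]
  m3 ⊆ 0-11 [E]
  m4 ⊆ --00 [E]
  m7 ⊆ 0-11 [E]
  m8 ⊆ --00,100-
  m9 ⊆ 100- [E]
  m12 ⊆ --00,11-0
  m14 ⊆ 11-0 [E]
E = {--00, 0-11, 100-, 11-0}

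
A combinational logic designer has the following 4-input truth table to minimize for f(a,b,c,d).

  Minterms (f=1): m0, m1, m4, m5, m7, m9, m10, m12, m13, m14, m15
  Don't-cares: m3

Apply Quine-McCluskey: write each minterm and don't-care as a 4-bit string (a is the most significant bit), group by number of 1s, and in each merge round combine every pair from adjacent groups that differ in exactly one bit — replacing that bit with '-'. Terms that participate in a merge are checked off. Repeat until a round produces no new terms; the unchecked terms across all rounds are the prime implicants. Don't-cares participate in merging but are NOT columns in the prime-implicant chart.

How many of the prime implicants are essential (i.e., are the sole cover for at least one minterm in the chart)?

3

size-2^0 implicants → 0000(✓)  0001(✓)  0011(✓)  0100(✓)  0101(✓)  0111(✓)  1001(✓)  1010(✓)  1100(✓)  1101(✓)  1110(✓)  1111(✓)
size-2^1 implicants → -001(✓)  -100(✓)  -101(✓)  -111(✓)  0-00(✓)  0-01(✓)  0-11(✓)  00-1(✓)  000-(✓)  01-1(✓)  010-(✓)  1-01(✓)  1-10  11-0(✓)  11-1(✓)  110-(✓)  111-(✓)
size-2^2 implicants → --01  -1-1  -10-  0--1  0-0-  11--
Unchecked terms (primes): --01, -1-1, -10-, 0--1, 0-0-, 1-10, 11--
Minterm coverage:
  m0 ⊆ 0-0- [E]
  m1 ⊆ --01,0--1,0-0-
  m4 ⊆ -10-,0-0-
  m5 ⊆ --01,-1-1,-10-,0--1,0-0-
  m7 ⊆ -1-1,0--1
  m9 ⊆ --01 [E]
  m10 ⊆ 1-10 [E]
  m12 ⊆ -10-,11--
  m13 ⊆ --01,-1-1,-10-,11--
  m14 ⊆ 1-10,11--
  m15 ⊆ -1-1,11--
E = {--01, 0-0-, 1-10}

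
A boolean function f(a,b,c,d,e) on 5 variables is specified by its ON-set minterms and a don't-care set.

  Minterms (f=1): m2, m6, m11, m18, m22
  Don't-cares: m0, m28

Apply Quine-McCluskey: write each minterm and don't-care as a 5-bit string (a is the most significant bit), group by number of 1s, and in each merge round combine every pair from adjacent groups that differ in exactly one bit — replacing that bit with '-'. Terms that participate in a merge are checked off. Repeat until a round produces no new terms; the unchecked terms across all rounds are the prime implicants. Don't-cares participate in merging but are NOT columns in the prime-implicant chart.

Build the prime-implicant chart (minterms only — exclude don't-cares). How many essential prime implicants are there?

size-2^0 implicants → 00000(✓)  00010(✓)  00110(✓)  01011  10010(✓)  10110(✓)  11100
size-2^1 implicants → -0010(✓)  -0110(✓)  00-10(✓)  000-0  10-10(✓)
size-2^2 implicants → -0-10
Unchecked terms (primes): -0-10, 000-0, 01011, 11100
Minterm coverage:
  m2 ⊆ -0-10,000-0
  m6 ⊆ -0-10 [E]
  m11 ⊆ 01011 [E]
  m18 ⊆ -0-10 [E]
  m22 ⊆ -0-10 [E]
E = {-0-10, 01011}

2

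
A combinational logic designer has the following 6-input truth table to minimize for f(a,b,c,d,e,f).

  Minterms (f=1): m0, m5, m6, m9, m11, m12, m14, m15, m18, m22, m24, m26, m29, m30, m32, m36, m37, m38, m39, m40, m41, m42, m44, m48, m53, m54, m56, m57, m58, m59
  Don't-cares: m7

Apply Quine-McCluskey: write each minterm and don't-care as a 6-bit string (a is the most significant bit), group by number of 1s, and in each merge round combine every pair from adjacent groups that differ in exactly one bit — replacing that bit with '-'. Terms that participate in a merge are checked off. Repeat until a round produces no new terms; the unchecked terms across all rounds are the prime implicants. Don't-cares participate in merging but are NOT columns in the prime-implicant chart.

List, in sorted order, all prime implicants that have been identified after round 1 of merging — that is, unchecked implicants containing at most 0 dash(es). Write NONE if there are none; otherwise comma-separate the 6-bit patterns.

size-2^0 implicants → 000000(✓)  000101(✓)  000110(✓)  000111(✓)  001001(✓)  001011(✓)  001100(✓)  001110(✓)  001111(✓)  010010(✓)  010110(✓)  011000(✓)  011010(✓)  011101  011110(✓)  100000(✓)  100100(✓)  100101(✓)  100110(✓)  100111(✓)  101000(✓)  101001(✓)  101010(✓)  101100(✓)  110000(✓)  110101(✓)  110110(✓)  111000(✓)  111001(✓)  111010(✓)  111011(✓)
size-2^1 implicants → -00000  -00101(✓)  -00110(✓)  -00111(✓)  -01001  -01100  -10110(✓)  -11000(✓)  -11010(✓)  0-0110(✓)  0-1110(✓)  00-110(✓)  00-111(✓)  0001-1(✓)  00011-(✓)  001-11  0010-1  0011-0  00111-(✓)  01-010(✓)  01-110(✓)  010-10(✓)  011-10(✓)  0110-0(✓)  1-0000(✓)  1-0101  1-0110(✓)  1-1000(✓)  1-1001(✓)  1-1010(✓)  10-000(✓)  10-100(✓)  100-00(✓)  1001-0(✓)  1001-1(✓)  10010-(✓)  10011-(✓)  101-00(✓)  1010-0(✓)  10100-(✓)  11-000(✓)  1110-0(✓)  1110-1(✓)  11100-(✓)  11101-(✓)
size-2^2 implicants → --0110  -001-1  -0011-  -110-0  0--110  00-11-  01--10  1--000  1-10-0  1-100-  10--00  1001--  1110--
Unchecked terms (primes): --0110, -00000, -001-1, -0011-, -01001, -01100, -110-0, 0--110, 00-11-, 001-11, 0010-1, 0011-0, 01--10, 011101, 1--000, 1-0101, 1-10-0, 1-100-, 10--00, 1001--, 1110--

011101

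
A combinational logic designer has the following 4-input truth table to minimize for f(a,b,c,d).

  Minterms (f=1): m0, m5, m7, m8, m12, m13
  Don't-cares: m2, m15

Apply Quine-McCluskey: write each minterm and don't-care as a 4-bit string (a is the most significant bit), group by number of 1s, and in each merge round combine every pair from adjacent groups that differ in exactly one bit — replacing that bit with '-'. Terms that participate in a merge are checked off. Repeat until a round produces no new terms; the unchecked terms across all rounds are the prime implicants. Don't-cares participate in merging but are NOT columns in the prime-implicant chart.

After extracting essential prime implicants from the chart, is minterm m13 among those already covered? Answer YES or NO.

YES

size-2^0 implicants → 0000(✓)  0010(✓)  0101(✓)  0111(✓)  1000(✓)  1100(✓)  1101(✓)  1111(✓)
size-2^1 implicants → -000  -101(✓)  -111(✓)  00-0  01-1(✓)  1-00  11-1(✓)  110-
size-2^2 implicants → -1-1
Unchecked terms (primes): -000, -1-1, 00-0, 1-00, 110-
Minterm coverage:
  m0 ⊆ -000,00-0
  m5 ⊆ -1-1 [E]
  m7 ⊆ -1-1 [E]
  m8 ⊆ -000,1-00
  m12 ⊆ 1-00,110-
  m13 ⊆ -1-1,110-
E = {-1-1}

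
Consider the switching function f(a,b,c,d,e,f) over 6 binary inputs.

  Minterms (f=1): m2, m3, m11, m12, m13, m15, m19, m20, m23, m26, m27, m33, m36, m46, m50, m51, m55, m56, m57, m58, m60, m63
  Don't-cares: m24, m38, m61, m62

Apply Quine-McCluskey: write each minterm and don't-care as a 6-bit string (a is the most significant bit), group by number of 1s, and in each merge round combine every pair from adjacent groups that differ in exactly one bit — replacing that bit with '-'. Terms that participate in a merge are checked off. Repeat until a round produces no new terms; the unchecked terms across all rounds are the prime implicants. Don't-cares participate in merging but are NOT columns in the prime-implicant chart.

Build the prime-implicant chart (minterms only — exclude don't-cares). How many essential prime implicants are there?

7

size-2^0 implicants → 000010(✓)  000011(✓)  001011(✓)  001100(✓)  001101(✓)  001111(✓)  010011(✓)  010100  010111(✓)  011000(✓)  011010(✓)  011011(✓)  100001  100100(✓)  100110(✓)  101110(✓)  110010(✓)  110011(✓)  110111(✓)  111000(✓)  111001(✓)  111010(✓)  111100(✓)  111101(✓)  111110(✓)  111111(✓)
size-2^1 implicants → -10011(✓)  -10111(✓)  -11000(✓)  -11010(✓)  0-0011(✓)  0-1011(✓)  00-011(✓)  00001-  001-11  0011-1  00110-  01-011(✓)  010-11(✓)  0110-0(✓)  01101-  1-1110  10-110  1001-0  11-010  11-111  110-11(✓)  11001-  111-00(✓)  111-01(✓)  111-10(✓)  1110-0(✓)  11100-(✓)  1111-0(✓)  1111-1(✓)  11110-(✓)  11111-(✓)
size-2^2 implicants → -10-11  -110-0  0--011  111--0  111-0-  1111--
Unchecked terms (primes): -10-11, -110-0, 0--011, 00001-, 001-11, 0011-1, 00110-, 010100, 01101-, 1-1110, 10-110, 100001, 1001-0, 11-010, 11-111, 11001-, 111--0, 111-0-, 1111--
Minterm coverage:
  m2 ⊆ 00001- [E]
  m3 ⊆ 0--011,00001-
  m11 ⊆ 0--011,001-11
  m12 ⊆ 00110- [E]
  m13 ⊆ 0011-1,00110-
  m15 ⊆ 001-11,0011-1
  m19 ⊆ -10-11,0--011
  m20 ⊆ 010100 [E]
  m23 ⊆ -10-11 [E]
  m26 ⊆ -110-0,01101-
  m27 ⊆ 0--011,01101-
  m33 ⊆ 100001 [E]
  m36 ⊆ 1001-0 [E]
  m46 ⊆ 1-1110,10-110
  m50 ⊆ 11-010,11001-
  m51 ⊆ -10-11,11001-
  m55 ⊆ -10-11,11-111
  m56 ⊆ -110-0,111--0,111-0-
  m57 ⊆ 111-0- [E]
  m58 ⊆ -110-0,11-010,111--0
  m60 ⊆ 111--0,111-0-,1111--
  m63 ⊆ 11-111,1111--
E = {-10-11, 00001-, 00110-, 010100, 100001, 1001-0, 111-0-}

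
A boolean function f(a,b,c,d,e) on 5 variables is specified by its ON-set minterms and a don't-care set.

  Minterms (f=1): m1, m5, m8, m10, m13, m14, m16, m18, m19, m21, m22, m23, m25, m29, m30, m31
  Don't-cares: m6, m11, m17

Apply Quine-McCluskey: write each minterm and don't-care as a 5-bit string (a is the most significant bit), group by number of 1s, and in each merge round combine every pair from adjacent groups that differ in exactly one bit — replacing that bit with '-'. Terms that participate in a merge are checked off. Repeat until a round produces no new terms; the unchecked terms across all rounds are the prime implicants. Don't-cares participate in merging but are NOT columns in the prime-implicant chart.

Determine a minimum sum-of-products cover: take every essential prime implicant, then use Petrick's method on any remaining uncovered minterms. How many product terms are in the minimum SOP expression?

7

Round 0: 00001✓ 00101✓ 00110✓ 01000✓ 01010✓ 01011✓ 01101✓ 01110✓ 10000✓ 10001✓ 10010✓ 10011✓ 10101✓ 10110✓ 10111✓ 11001✓ 11101✓ 11110✓ 11111✓
Round 1: -0001✓ -0101✓ -0110✓ -1101✓ -1110✓ 0-101✓ 0-110✓ 00-01✓ 01-10 010-0 0101- 1-001✓ 1-101✓ 1-110✓ 1-111✓ 10-01✓ 10-10✓ 10-11✓ 100-0✓ 100-1✓ 1000-✓ 1001-✓ 101-1✓ 1011-✓ 11-01✓ 111-1✓ 1111-✓
Round 2: --101 --110 -0-01 1--01 1-1-1 1-11- 10--1 10-1- 100--
PIs = {--101, --110, -0-01, 01-10, 010-0, 0101-, 1--01, 1-1-1, 1-11-, 10--1, 10-1-, 100--}
Coverage chart:
  m1: -0-01 ←essential
  m5: --101,-0-01
  m8: 010-0 ←essential
  m10: 01-10,010-0,0101-
  m13: --101 ←essential
  m14: --110,01-10
  m16: 100-- ←essential
  m18: 10-1-,100--
  m19: 10--1,10-1-,100--
  m21: --101,-0-01,1--01,1-1-1,10--1
  m22: --110,1-11-,10-1-
  m23: 1-1-1,1-11-,10--1,10-1-
  m25: 1--01 ←essential
  m29: --101,1--01,1-1-1
  m30: --110,1-11-
  m31: 1-1-1,1-11-
Essential: --101, -0-01, 010-0, 1--01, 100--
Petrick residual → --110, 1-1-1
Min cover (7 terms): cd'e + cde' + b'd'e + a'bc'e' + ad'e + ace + ab'c'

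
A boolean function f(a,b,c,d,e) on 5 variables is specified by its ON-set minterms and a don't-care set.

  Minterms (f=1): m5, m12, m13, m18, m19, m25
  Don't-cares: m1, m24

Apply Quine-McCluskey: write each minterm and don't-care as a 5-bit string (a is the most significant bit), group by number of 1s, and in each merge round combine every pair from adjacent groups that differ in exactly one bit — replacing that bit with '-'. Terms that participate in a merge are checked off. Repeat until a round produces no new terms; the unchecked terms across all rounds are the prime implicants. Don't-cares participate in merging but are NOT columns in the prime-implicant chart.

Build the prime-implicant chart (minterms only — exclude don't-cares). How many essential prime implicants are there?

[col 0] 00001*, 00101*, 01100*, 01101*, 10010*, 10011*, 11000*, 11001*
[col 1] 0-101, 00-01, 0110-, 1001-, 1100-
Prime implicants: 0-101, 00-01, 0110-, 1001-, 1100-
PI chart (minterm → PIs covering it):
  5 | 0-101,00-01
  12 | 0110-  (sole → essential)
  13 | 0-101,0110-
  18 | 1001-  (sole → essential)
  19 | 1001-  (sole → essential)
  25 | 1100-  (sole → essential)
Essential prime implicants: 0110-, 1001-, 1100-

3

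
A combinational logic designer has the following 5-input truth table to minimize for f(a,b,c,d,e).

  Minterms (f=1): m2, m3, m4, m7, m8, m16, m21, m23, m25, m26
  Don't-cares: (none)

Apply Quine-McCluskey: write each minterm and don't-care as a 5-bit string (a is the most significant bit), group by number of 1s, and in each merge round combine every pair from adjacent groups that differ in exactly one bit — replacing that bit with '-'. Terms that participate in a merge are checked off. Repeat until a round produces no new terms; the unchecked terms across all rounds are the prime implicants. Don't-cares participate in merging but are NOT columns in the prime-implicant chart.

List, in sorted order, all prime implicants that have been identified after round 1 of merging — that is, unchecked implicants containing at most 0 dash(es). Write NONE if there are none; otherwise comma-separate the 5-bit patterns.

Round 0: 00010✓ 00011✓ 00100 00111✓ 01000 10000 10101✓ 10111✓ 11001 11010
Round 1: -0111 00-11 0001- 101-1
PIs = {-0111, 00-11, 0001-, 00100, 01000, 10000, 101-1, 11001, 11010}

00100, 01000, 10000, 11001, 11010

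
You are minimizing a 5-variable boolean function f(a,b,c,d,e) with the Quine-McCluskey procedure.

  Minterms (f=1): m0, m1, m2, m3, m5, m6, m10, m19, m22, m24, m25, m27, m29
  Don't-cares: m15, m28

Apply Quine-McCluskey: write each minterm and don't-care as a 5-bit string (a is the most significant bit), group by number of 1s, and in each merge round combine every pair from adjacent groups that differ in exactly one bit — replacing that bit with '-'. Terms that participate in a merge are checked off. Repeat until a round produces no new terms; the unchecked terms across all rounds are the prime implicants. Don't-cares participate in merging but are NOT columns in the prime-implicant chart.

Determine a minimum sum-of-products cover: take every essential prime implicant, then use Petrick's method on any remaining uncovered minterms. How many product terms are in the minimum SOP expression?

6

Round 0: 00000✓ 00001✓ 00010✓ 00011✓ 00101✓ 00110✓ 01010✓ 01111 10011✓ 10110✓ 11000✓ 11001✓ 11011✓ 11100✓ 11101✓
Round 1: -0011 -0110 0-010 00-01 00-10 000-0✓ 000-1✓ 0000-✓ 0001-✓ 1-011 11-00✓ 11-01✓ 110-1 1100-✓ 1110-✓
Round 2: 000-- 11-0-
PIs = {-0011, -0110, 0-010, 00-01, 00-10, 000--, 01111, 1-011, 11-0-, 110-1}
Coverage chart:
  m0: 000-- ←essential
  m1: 00-01,000--
  m2: 0-010,00-10,000--
  m3: -0011,000--
  m5: 00-01 ←essential
  m6: -0110,00-10
  m10: 0-010 ←essential
  m19: -0011,1-011
  m22: -0110 ←essential
  m24: 11-0- ←essential
  m25: 11-0-,110-1
  m27: 1-011,110-1
  m29: 11-0- ←essential
Essential: -0110, 0-010, 00-01, 000--, 11-0-
Petrick residual → 1-011
Min cover (6 terms): b'cde' + a'c'de' + a'b'd'e + a'b'c' + ac'de + abd'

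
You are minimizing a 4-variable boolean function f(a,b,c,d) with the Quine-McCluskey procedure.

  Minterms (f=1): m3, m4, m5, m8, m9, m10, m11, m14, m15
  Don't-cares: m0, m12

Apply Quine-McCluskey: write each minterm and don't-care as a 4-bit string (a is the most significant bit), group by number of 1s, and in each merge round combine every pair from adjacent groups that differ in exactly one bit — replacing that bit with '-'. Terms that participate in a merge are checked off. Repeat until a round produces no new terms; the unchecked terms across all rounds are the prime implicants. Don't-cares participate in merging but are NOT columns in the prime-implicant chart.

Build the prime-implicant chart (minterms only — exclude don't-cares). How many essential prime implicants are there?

4

size-2^0 implicants → 0000(✓)  0011(✓)  0100(✓)  0101(✓)  1000(✓)  1001(✓)  1010(✓)  1011(✓)  1100(✓)  1110(✓)  1111(✓)
size-2^1 implicants → -000(✓)  -011  -100(✓)  0-00(✓)  010-  1-00(✓)  1-10(✓)  1-11(✓)  10-0(✓)  10-1(✓)  100-(✓)  101-(✓)  11-0(✓)  111-(✓)
size-2^2 implicants → --00  1--0  1-1-  10--
Unchecked terms (primes): --00, -011, 010-, 1--0, 1-1-, 10--
Minterm coverage:
  m3 ⊆ -011 [E]
  m4 ⊆ --00,010-
  m5 ⊆ 010- [E]
  m8 ⊆ --00,1--0,10--
  m9 ⊆ 10-- [E]
  m10 ⊆ 1--0,1-1-,10--
  m11 ⊆ -011,1-1-,10--
  m14 ⊆ 1--0,1-1-
  m15 ⊆ 1-1- [E]
E = {-011, 010-, 1-1-, 10--}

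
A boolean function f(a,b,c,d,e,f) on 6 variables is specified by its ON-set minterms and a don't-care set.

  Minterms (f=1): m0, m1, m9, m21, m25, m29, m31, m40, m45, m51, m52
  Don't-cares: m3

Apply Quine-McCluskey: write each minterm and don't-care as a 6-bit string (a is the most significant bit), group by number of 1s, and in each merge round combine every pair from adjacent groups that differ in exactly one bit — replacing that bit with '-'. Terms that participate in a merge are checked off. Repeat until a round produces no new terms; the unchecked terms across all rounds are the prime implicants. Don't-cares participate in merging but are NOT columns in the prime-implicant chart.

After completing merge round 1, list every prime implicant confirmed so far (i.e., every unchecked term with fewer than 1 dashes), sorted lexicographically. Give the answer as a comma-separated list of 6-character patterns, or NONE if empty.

Round 0: 000000✓ 000001✓ 000011✓ 001001✓ 010101✓ 011001✓ 011101✓ 011111✓ 101000 101101 110011 110100
Round 1: 0-1001 00-001 0000-1 00000- 01-101 011-01 0111-1
PIs = {0-1001, 00-001, 0000-1, 00000-, 01-101, 011-01, 0111-1, 101000, 101101, 110011, 110100}

101000, 101101, 110011, 110100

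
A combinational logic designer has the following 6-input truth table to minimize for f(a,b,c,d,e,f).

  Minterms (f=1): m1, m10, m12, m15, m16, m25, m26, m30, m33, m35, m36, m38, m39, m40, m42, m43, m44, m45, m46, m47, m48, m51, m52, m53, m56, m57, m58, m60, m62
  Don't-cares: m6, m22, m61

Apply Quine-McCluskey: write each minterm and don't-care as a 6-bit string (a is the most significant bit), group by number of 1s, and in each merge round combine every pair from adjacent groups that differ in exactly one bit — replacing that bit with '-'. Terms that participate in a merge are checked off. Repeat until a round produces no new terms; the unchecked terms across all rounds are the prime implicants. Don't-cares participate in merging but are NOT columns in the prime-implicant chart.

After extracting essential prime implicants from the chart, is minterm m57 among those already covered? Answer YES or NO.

YES

[col 0] 000001*, 000110*, 001010*, 001100*, 001111*, 010000*, 010110*, 011001*, 011010*, 011110*, 100001*, 100011*, 100100*, 100110*, 100111*, 101000*, 101010*, 101011*, 101100*, 101101*, 101110*, 101111*, 110000*, 110011*, 110100*, 110101*, 111000*, 111001*, 111010*, 111100*, 111101*, 111110*
[col 1] -00001, -00110, -01010*, -01100, -01111, -10000, -11001, -11010*, -11110*, 0-0110, 0-1010*, 01-110, 011-10*, 1-0011, 1-0100*, 1-1000*, 1-1010*, 1-1100*, 1-1101*, 1-1110*, 10-011*, 10-100*, 10-110*, 10-111*, 100-11*, 1000-1, 1001-0*, 10011-*, 101-00*, 101-10*, 101-11*, 1010-0*, 10101-*, 1011-0*, 1011-1*, 10110-*, 10111-*, 11-000*, 11-100*, 11-101*, 110-00*, 11010-*, 111-00*, 111-01*, 111-10*, 1110-0*, 11100-*, 1111-0*, 11110-*
[col 2] --1010, -11-10, 1--100, 1-1-00*, 1-1-10*, 1-10-0*, 1-11-0*, 1-110-, 10--11, 10-1-0, 10-11-, 101--0*, 101-1-, 1011--, 11--00, 11-10-, 111--0*, 111-0-
[col 3] 1-1--0
Prime implicants: --1010, -00001, -00110, -01100, -01111, -10000, -11-10, -11001, 0-0110, 01-110, 1--100, 1-0011, 1-1--0, 1-110-, 10--11, 10-1-0, 10-11-, 1000-1, 101-1-, 1011--, 11--00, 11-10-, 111-0-
PI chart (minterm → PIs covering it):
  1 | -00001  (sole → essential)
  10 | --1010  (sole → essential)
  12 | -01100  (sole → essential)
  15 | -01111  (sole → essential)
  16 | -10000  (sole → essential)
  25 | -11001  (sole → essential)
  26 | --1010,-11-10
  30 | -11-10,01-110
  33 | -00001,1000-1
  35 | 1-0011,10--11,1000-1
  36 | 1--100,10-1-0
  38 | -00110,10-1-0,10-11-
  39 | 10--11,10-11-
  40 | 1-1--0  (sole → essential)
  42 | --1010,1-1--0,101-1-
  43 | 10--11,101-1-
  44 | -01100,1--100,1-1--0,1-110-,10-1-0,1011--
  45 | 1-110-,1011--
  46 | 1-1--0,10-1-0,10-11-,101-1-,1011--
  47 | -01111,10--11,10-11-,101-1-,1011--
  48 | -10000,11--00
  51 | 1-0011  (sole → essential)
  52 | 1--100,11--00,11-10-
  53 | 11-10-  (sole → essential)
  56 | 1-1--0,11--00,111-0-
  57 | -11001,111-0-
  58 | --1010,-11-10,1-1--0
  60 | 1--100,1-1--0,1-110-,11--00,11-10-,111-0-
  62 | -11-10,1-1--0
Essential prime implicants: --1010, -00001, -01100, -01111, -10000, -11001, 1-0011, 1-1--0, 11-10-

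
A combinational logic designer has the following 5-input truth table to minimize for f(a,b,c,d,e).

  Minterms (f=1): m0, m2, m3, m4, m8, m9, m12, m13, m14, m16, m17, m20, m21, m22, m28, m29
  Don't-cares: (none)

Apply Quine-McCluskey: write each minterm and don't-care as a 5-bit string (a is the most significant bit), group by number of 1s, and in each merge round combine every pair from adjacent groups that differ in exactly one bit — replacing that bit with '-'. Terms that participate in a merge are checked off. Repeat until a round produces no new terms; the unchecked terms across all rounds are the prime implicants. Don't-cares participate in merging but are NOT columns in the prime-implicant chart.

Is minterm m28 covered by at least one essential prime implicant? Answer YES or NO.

size-2^0 implicants → 00000(✓)  00010(✓)  00011(✓)  00100(✓)  01000(✓)  01001(✓)  01100(✓)  01101(✓)  01110(✓)  10000(✓)  10001(✓)  10100(✓)  10101(✓)  10110(✓)  11100(✓)  11101(✓)
size-2^1 implicants → -0000(✓)  -0100(✓)  -1100(✓)  -1101(✓)  0-000(✓)  0-100(✓)  00-00(✓)  000-0  0001-  01-00(✓)  01-01(✓)  0100-(✓)  011-0  0110-(✓)  1-100(✓)  1-101(✓)  10-00(✓)  10-01(✓)  1000-(✓)  101-0  1010-(✓)  1110-(✓)
size-2^2 implicants → --100  -0-00  -110-  0--00  01-0-  1-10-  10-0-
Unchecked terms (primes): --100, -0-00, -110-, 0--00, 000-0, 0001-, 01-0-, 011-0, 1-10-, 10-0-, 101-0
Minterm coverage:
  m0 ⊆ -0-00,0--00,000-0
  m2 ⊆ 000-0,0001-
  m3 ⊆ 0001- [E]
  m4 ⊆ --100,-0-00,0--00
  m8 ⊆ 0--00,01-0-
  m9 ⊆ 01-0- [E]
  m12 ⊆ --100,-110-,0--00,01-0-,011-0
  m13 ⊆ -110-,01-0-
  m14 ⊆ 011-0 [E]
  m16 ⊆ -0-00,10-0-
  m17 ⊆ 10-0- [E]
  m20 ⊆ --100,-0-00,1-10-,10-0-,101-0
  m21 ⊆ 1-10-,10-0-
  m22 ⊆ 101-0 [E]
  m28 ⊆ --100,-110-,1-10-
  m29 ⊆ -110-,1-10-
E = {0001-, 01-0-, 011-0, 10-0-, 101-0}

NO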